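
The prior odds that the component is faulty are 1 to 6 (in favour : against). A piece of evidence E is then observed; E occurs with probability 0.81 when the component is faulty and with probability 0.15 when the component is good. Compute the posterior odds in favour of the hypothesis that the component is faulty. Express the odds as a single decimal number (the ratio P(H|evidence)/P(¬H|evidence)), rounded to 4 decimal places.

Posterior odds ≈ 0.9000

Prior odds = 1/6 = 0.16667.
Likelihood ratio for E = 0.81/0.15 = 5.4000.
Posterior odds = prior odds × LR = 0.90000.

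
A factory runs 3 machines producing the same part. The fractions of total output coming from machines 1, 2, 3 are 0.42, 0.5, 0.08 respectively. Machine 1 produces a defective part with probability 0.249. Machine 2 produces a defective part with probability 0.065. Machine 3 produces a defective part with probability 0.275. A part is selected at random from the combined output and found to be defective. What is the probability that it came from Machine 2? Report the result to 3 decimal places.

Posterior probability ≈ 0.204

Tabulate prior·likelihood by source: [1] prior 0.42, lik 0.249, product 0.1046; [2] prior 0.5, lik 0.065, product 0.03250; [3] prior 0.08, lik 0.275, product 0.02200.
Normalizing constant = 0.15908; the posterior for Machine 2 is its product over the sum, 0.03250/0.15908 = 0.204.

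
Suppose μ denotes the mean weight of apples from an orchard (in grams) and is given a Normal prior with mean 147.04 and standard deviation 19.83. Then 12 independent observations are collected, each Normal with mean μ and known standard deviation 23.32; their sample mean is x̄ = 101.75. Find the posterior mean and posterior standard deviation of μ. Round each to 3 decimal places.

Posterior mean ≈ 106.430; posterior SD ≈ 6.375

Prior precision 1/τ₀² = 1/19.83² = 0.00254305; data precision n/σ² = 12/23.32² = 0.0220660.
Posterior precision = 0.00254305 + 0.0220660 = 0.0246091, giving posterior SD = 1/√0.0246091 = 6.375.
Posterior mean = (0.00254305·147.04 + 0.0220660·101.75) / 0.0246091 = 106.430.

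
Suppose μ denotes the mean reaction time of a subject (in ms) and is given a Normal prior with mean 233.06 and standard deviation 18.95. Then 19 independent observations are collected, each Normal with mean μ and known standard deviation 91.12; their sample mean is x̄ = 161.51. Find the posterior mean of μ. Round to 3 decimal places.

Prior precision 1/τ₀² = 1/18.95² = 0.00278472; data precision n/σ² = 19/91.12² = 0.00228837.
Posterior precision = 0.00278472 + 0.00228837 = 0.00507309.
Posterior mean = (0.00278472·233.06 + 0.00228837·161.51) / 0.00507309 = 200.785.

Posterior mean ≈ 200.785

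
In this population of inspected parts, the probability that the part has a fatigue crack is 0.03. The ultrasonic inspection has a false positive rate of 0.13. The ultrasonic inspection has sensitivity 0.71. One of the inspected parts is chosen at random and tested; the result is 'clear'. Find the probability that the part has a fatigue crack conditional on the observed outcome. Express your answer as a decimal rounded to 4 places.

Let H be the event that the part has a fatigue crack. P(H) = 0.03, so P(¬H) = 0.97. With E the 'clear' result, P(E|H) = 0.29 and P(E|¬H) = 0.87.
P(E) = 0.29·0.03 + 0.87·0.97 = 0.0087000 + 0.84390 = 0.85260.
By Bayes' theorem, P(H|E) = 0.0087000 / 0.85260 = 0.0102.

P(H | E) ≈ 0.0102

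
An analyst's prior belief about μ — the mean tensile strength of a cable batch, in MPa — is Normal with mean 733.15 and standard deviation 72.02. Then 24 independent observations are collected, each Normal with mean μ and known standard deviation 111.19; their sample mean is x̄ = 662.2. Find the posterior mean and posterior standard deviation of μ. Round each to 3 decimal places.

Prior precision 1/τ₀² = 1/72.02² = 0.00019279; data precision n/σ² = 24/111.19² = 0.00194124.
Posterior precision = 0.00019279 + 0.00194124 = 0.00213404, giving posterior SD = 1/√0.00213404 = 21.647.
Posterior mean = (0.00019279·733.15 + 0.00194124·662.2) / 0.00213404 = 668.610.

Posterior mean ≈ 668.610; posterior SD ≈ 21.647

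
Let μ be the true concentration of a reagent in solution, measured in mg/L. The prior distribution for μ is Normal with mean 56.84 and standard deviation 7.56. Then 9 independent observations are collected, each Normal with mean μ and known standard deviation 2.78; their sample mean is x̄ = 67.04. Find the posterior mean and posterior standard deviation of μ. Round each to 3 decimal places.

Posterior mean ≈ 66.889; posterior SD ≈ 0.920

Prior precision 1/τ₀² = 1/7.56² = 0.0174967; data precision n/σ² = 9/2.78² = 1.16454.
Posterior precision = 0.0174967 + 1.16454 = 1.18203, giving posterior SD = 1/√1.18203 = 0.920.
Posterior mean = (0.0174967·56.84 + 1.16454·67.04) / 1.18203 = 66.889.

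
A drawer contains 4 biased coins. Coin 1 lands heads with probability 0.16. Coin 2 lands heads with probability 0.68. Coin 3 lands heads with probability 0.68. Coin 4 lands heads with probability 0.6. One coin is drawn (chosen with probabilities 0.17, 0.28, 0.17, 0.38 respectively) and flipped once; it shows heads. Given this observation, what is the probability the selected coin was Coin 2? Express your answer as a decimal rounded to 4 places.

Posterior probability ≈ 0.3393

Tabulate prior·likelihood by source: [1] prior 0.17, lik 0.16, product 0.02720; [2] prior 0.28, lik 0.68, product 0.1904; [3] prior 0.17, lik 0.68, product 0.1156; [4] prior 0.38, lik 0.6, product 0.2280.
Normalizing constant = 0.56120; the posterior for Coin 2 is its product over the sum, 0.1904/0.56120 = 0.3393.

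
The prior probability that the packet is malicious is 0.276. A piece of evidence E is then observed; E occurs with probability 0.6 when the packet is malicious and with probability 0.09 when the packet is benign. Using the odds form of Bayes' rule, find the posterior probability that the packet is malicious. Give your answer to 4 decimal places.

Posterior probability ≈ 0.7176

Prior odds = 0.276/(1−0.276) = 0.38122.
Likelihood ratio for E = 0.6/0.09 = 6.6667.
Posterior odds = prior odds × LR = 2.5414.
Posterior probability = odds/(1+odds) = 2.5414/3.5414 = 0.7176.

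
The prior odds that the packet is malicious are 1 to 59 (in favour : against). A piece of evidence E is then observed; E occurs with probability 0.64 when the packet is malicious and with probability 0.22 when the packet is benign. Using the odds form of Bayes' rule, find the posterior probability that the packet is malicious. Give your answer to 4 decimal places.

Posterior probability ≈ 0.0470

Prior odds = 1/59 = 0.016949.
Likelihood ratio for E = 0.64/0.22 = 2.9091.
Posterior odds = prior odds × LR = 0.049307.
Posterior probability = odds/(1+odds) = 0.049307/1.0493 = 0.0470.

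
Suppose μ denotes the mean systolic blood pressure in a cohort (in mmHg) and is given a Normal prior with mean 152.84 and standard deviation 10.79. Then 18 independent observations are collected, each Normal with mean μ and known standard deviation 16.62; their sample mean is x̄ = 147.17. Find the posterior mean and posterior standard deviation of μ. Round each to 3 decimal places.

Posterior mean ≈ 147.830; posterior SD ≈ 3.682

Prior precision 1/τ₀² = 1/10.79² = 0.00858929; data precision n/σ² = 18/16.62² = 0.0651644.
Posterior precision = 0.00858929 + 0.0651644 = 0.0737537, giving posterior SD = 1/√0.0737537 = 3.682.
Posterior mean = (0.00858929·152.84 + 0.0651644·147.17) / 0.0737537 = 147.830.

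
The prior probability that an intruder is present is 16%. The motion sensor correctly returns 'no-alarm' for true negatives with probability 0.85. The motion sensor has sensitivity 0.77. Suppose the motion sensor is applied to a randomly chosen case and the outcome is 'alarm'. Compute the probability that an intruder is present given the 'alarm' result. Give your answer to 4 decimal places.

Write H for 'an intruder is present'. Prior odds H:¬H = 0.16/0.84 = 0.19048. For the 'alarm' outcome, the likelihood ratio is 0.77/0.15 = 5.1333.
Posterior odds = 0.19048 × 5.1333 = 0.97778, so P(H|E) = 0.97778/(1+0.97778) = 0.4944.

P(H | E) ≈ 0.4944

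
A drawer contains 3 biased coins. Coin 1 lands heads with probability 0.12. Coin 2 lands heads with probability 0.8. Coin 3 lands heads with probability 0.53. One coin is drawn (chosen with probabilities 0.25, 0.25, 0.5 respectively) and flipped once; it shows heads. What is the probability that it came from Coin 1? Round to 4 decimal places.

Posterior probability ≈ 0.0606

P(heads|C1) = 0.12; P(heads|C2) = 0.8; P(heads|C3) = 0.53.
Prior × likelihood for each source: 0.25·0.12=0.03000, 0.25·0.8=0.2000, 0.5·0.53=0.2650. Summing gives P(heads) = 0.49500.
P(Coin 1 | heads) = 0.03000 / 0.49500 = 0.0606.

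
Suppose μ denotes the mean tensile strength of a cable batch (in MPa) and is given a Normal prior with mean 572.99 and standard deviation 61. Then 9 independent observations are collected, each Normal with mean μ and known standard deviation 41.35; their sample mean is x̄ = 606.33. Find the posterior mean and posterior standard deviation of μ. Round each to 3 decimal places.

Prior precision 1/τ₀² = 1/61² = 0.00026874; data precision n/σ² = 9/41.35² = 0.00526370.
Posterior precision = 0.00026874 + 0.00526370 = 0.00553245, giving posterior SD = 1/√0.00553245 = 13.444.
Posterior mean = (0.00026874·572.99 + 0.00526370·606.33) / 0.00553245 = 604.710.

Posterior mean ≈ 604.710; posterior SD ≈ 13.444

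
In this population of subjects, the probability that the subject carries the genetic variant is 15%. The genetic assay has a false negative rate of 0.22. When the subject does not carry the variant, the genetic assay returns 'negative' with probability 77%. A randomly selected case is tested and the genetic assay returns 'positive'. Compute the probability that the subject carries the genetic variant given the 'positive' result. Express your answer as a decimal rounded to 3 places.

Let H be the event that the subject carries the genetic variant. P(H) = 0.15, so P(¬H) = 0.85. With E the 'positive' result, P(E|H) = 0.78 and P(E|¬H) = 0.23.
P(E) = 0.78·0.15 + 0.23·0.85 = 0.11700 + 0.19550 = 0.31250.
By Bayes' theorem, P(H|E) = 0.11700 / 0.31250 = 0.374.

P(H | E) ≈ 0.374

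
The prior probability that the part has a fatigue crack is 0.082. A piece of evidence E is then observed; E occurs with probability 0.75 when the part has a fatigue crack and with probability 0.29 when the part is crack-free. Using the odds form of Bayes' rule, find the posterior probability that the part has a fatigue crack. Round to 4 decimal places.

Prior odds = 0.082/(1−0.082) = 0.089325.
Likelihood ratio for E = 0.75/0.29 = 2.5862.
Posterior odds = prior odds × LR = 0.23101.
Posterior probability = odds/(1+odds) = 0.23101/1.2310 = 0.1877.

Posterior probability ≈ 0.1877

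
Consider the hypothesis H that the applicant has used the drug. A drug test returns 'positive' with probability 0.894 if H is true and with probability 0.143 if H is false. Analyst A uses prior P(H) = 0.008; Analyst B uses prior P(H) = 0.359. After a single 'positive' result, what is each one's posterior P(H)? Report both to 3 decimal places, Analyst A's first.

P('+'|H) = 0.894, P('+'|¬H) = 0.143.
Analyst A: numerator 0.894·0.008 = 0.0071520; evidence = 0.0071520+0.143·0.992 = 0.14901; posterior = 0.048.
Analyst B: numerator 0.894·0.359 = 0.32095; evidence = 0.32095+0.143·0.641 = 0.41261; posterior = 0.778.

Analyst A: 0.048; Analyst B: 0.778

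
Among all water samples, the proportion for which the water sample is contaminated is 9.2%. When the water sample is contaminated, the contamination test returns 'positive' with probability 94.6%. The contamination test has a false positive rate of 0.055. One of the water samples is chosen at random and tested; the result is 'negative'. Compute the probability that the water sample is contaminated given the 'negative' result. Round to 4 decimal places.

P(H | E) ≈ 0.0058

Let H be the event that the water sample is contaminated. P(H) = 0.092, so P(¬H) = 0.908. With E the 'negative' result, P(E|H) = 0.054 and P(E|¬H) = 0.945.
P(E) = 0.054·0.092 + 0.945·0.908 = 0.0049680 + 0.85806 = 0.86303.
By Bayes' theorem, P(H|E) = 0.0049680 / 0.86303 = 0.0058.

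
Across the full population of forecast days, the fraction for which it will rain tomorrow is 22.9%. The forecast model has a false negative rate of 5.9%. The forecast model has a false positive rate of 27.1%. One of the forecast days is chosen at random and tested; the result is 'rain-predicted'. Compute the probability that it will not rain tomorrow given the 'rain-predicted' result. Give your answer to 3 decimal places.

P(¬H | E) ≈ 0.492

Write H for 'it will rain tomorrow'. Prior odds H:¬H = 0.229/0.771 = 0.29702. For the 'rain-predicted' outcome, the likelihood ratio is 0.941/0.271 = 3.4723.
Posterior odds = 0.29702 × 3.4723 = 1.0313, so P(H|E) = 1.0313/(1+1.0313) = 0.508. Then P(¬H|E) = 1 − 0.508 = 0.492.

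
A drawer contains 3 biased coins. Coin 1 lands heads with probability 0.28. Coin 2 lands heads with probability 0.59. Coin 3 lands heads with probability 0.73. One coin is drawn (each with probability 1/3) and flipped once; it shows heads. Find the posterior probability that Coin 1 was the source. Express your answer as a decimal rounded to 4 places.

Posterior probability ≈ 0.1750

Tabulate prior·likelihood by source: [1] prior 0.333333, lik 0.28, product 0.09333; [2] prior 0.333333, lik 0.59, product 0.1967; [3] prior 0.333333, lik 0.73, product 0.2433.
Normalizing constant = 0.53333; the posterior for Coin 1 is its product over the sum, 0.09333/0.53333 = 0.1750.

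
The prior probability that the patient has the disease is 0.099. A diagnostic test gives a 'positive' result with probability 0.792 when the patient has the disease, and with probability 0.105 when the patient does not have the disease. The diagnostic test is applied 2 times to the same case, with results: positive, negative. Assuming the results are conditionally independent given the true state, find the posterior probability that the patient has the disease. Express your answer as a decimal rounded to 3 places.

With H the event that the patient has the disease, the joint likelihood of the observed sequence is P(data|H) = 0.792·0.208 = 0.16474 and P(data|¬H) = 0.105·0.895 = 0.093975.
Bayes: P(H|data) = 0.099·0.16474 / (0.099·0.16474 + 0.901·0.093975) = 0.016309/0.10098 = 0.1615.

Posterior P(H) ≈ 0.162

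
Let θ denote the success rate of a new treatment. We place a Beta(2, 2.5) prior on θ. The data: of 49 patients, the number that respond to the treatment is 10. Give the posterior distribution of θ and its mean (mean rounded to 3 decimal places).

Posterior: Beta(12, 41.5); mean ≈ 0.224

Observing 10 successes and 39 failures updates Beta(2, 2.5) by adding the success and failure counts to the two shape parameters: α = 2+10 = 12, β = 2.5+39 = 41.5.
E[θ | data] = 12/(12+41.5) = 0.224.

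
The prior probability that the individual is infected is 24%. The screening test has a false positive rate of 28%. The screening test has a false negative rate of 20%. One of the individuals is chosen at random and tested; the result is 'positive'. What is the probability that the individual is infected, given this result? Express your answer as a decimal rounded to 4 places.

Write H for 'the individual is infected'. Prior odds H:¬H = 0.24/0.76 = 0.31579. For the 'positive' outcome, the likelihood ratio is 0.8/0.28 = 2.8571.
Posterior odds = 0.31579 × 2.8571 = 0.90226, so P(H|E) = 0.90226/(1+0.90226) = 0.4743.

P(H | E) ≈ 0.4743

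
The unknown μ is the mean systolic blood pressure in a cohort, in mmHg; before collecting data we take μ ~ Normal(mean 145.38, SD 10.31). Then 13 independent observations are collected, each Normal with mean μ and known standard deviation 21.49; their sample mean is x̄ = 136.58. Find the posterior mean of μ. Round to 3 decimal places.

Prior precision 1/τ₀² = 1/10.31² = 0.00940768; data precision n/σ² = 13/21.49² = 0.0281495.
Posterior precision = 0.00940768 + 0.0281495 = 0.0375572.
Posterior mean = (0.00940768·145.38 + 0.0281495·136.58) / 0.0375572 = 138.784.

Posterior mean ≈ 138.784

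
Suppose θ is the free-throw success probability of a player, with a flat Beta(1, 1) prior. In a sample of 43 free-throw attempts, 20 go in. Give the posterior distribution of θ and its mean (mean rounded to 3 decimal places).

Posterior: Beta(21, 24); mean ≈ 0.467

Observing 20 successes and 23 failures updates Beta(1, 1) by adding the success and failure counts to the two shape parameters: α = 1+20 = 21, β = 1+23 = 24.
E[θ | data] = 21/(21+24) = 0.467.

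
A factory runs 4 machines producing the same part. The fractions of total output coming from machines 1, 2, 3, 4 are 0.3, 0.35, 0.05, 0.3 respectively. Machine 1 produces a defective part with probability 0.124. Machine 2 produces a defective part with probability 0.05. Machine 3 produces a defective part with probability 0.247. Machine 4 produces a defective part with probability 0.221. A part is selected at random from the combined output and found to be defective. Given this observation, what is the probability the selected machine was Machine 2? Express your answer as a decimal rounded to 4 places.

P(defective|M1) = 0.124; P(defective|M2) = 0.05; P(defective|M3) = 0.247; P(defective|M4) = 0.221.
Prior × likelihood for each source: 0.3·0.124=0.03720, 0.35·0.05=0.01750, 0.05·0.247=0.01235, 0.3·0.221=0.06630. Summing gives P(defective) = 0.13335.
P(Machine 2 | defective) = 0.01750 / 0.13335 = 0.1312.

Posterior probability ≈ 0.1312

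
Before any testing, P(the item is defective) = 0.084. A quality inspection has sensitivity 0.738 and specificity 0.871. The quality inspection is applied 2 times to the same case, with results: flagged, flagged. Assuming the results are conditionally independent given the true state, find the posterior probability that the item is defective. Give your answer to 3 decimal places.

With H the event that the item is defective, the joint likelihood of the observed sequence is P(data|H) = 0.738·0.738 = 0.54464 and P(data|¬H) = 0.129·0.129 = 0.016641.
Bayes: P(H|data) = 0.084·0.54464 / (0.084·0.54464 + 0.916·0.016641) = 0.045750/0.060993 = 0.7501.

Posterior P(H) ≈ 0.750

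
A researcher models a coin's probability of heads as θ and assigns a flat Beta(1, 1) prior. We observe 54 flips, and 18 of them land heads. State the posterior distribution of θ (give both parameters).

Posterior: Beta(19, 37)

The binomial likelihood is conjugate to the Beta prior: with 18 successes and 36 failures, the posterior is Beta(1+18, 1+36) = Beta(19, 37).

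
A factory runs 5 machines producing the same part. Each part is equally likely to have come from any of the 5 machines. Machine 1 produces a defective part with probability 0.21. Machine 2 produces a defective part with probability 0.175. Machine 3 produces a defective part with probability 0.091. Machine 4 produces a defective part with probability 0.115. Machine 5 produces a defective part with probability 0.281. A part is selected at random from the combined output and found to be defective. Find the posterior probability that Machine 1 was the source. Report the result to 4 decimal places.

P(defective|M1) = 0.21; P(defective|M2) = 0.175; P(defective|M3) = 0.091; P(defective|M4) = 0.115; P(defective|M5) = 0.281.
Prior × likelihood for each source: 0.2·0.21=0.04200, 0.2·0.175=0.03500, 0.2·0.091=0.01820, 0.2·0.115=0.02300, 0.2·0.281=0.05620. Summing gives P(defective) = 0.17440.
P(Machine 1 | defective) = 0.04200 / 0.17440 = 0.2408.

Posterior probability ≈ 0.2408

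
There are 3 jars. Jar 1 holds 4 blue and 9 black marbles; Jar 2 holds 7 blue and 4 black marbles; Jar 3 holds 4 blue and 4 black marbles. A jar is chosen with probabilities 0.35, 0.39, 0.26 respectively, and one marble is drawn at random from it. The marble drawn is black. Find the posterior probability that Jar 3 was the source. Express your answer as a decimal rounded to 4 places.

Tabulate prior·likelihood by source: [1] prior 0.35, lik 0.6923, product 0.2423; [2] prior 0.39, lik 0.3636, product 0.1418; [3] prior 0.26, lik 0.5, product 0.1300.
Normalizing constant = 0.51413; the posterior for Jar 3 is its product over the sum, 0.1300/0.51413 = 0.2529.

Posterior probability ≈ 0.2529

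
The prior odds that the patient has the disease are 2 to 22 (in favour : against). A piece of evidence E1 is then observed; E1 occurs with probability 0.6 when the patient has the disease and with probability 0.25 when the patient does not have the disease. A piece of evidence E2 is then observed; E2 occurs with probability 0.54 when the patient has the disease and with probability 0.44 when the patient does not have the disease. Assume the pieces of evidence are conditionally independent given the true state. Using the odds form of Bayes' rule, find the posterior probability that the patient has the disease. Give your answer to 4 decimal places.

Posterior probability ≈ 0.2112

Prior odds = 2/22 = 0.090909. In log-odds, ln(0.090909) = -2.3979.
Add log likelihood ratios: ln(2.4000) + ln(1.2273) = 1.0803.
Posterior log-odds = -1.3176, so posterior odds = exp(-1.3176) = 0.26777. Converting, P(H|E) = 0.26777/1.2678 = 0.2112.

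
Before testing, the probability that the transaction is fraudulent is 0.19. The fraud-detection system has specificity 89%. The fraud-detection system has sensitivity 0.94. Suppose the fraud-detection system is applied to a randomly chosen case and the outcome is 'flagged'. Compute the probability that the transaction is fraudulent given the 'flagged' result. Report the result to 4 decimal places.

P(H | E) ≈ 0.6672

Write H for 'the transaction is fraudulent'. Prior odds H:¬H = 0.19/0.81 = 0.23457. For the 'flagged' outcome, the likelihood ratio is 0.94/0.11 = 8.5455.
Posterior odds = 0.23457 × 8.5455 = 2.0045, so P(H|E) = 2.0045/(1+2.0045) = 0.6672.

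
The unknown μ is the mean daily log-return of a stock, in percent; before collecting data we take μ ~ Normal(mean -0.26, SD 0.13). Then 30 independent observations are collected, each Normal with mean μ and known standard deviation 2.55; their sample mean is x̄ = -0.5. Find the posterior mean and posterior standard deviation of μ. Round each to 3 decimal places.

Prior precision 1/τ₀² = 1/0.13² = 59.1716; data precision n/σ² = 30/2.55² = 4.61361.
Posterior precision = 59.1716 + 4.61361 = 63.7852, giving posterior SD = 1/√63.7852 = 0.125.
Posterior mean = (59.1716·-0.26 + 4.61361·-0.5) / 63.7852 = -0.277.

Posterior mean ≈ -0.277; posterior SD ≈ 0.125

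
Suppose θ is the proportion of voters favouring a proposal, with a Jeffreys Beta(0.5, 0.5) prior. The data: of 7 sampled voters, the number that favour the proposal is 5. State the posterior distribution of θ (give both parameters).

Posterior: Beta(5.5, 2.5)

Observing 5 successes and 2 failures updates Beta(0.5, 0.5) by adding the success and failure counts to the two shape parameters: α = 0.5+5 = 5.5, β = 0.5+2 = 2.5.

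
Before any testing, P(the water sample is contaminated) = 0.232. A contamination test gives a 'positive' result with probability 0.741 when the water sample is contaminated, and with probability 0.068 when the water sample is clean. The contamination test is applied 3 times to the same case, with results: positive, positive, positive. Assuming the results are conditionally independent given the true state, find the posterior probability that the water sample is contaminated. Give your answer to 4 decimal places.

Let H be the event that the water sample is contaminated; start with P(H) = 0.232. P('positive'|H) = 0.741, P('positive'|¬H) = 0.068.
Update on result 1 ('positive'): P(H) ← 0.741·0.2320 / (0.741·0.2320 + 0.068·0.7680) = 0.17191/0.22414 = 0.7670.
Update on result 2 ('positive'): P(H) ← 0.741·0.7670 / (0.741·0.7670 + 0.068·0.2330) = 0.56835/0.58419 = 0.9729.
Update on result 3 ('positive'): P(H) ← 0.741·0.9729 / (0.741·0.9729 + 0.068·0.0271) = 0.72090/0.72275 = 0.9974.

Posterior P(H) ≈ 0.9974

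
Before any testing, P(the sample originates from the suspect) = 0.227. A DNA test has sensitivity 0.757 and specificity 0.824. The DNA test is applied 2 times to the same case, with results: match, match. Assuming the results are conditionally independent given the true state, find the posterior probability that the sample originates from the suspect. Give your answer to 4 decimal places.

Let H be the event that the sample originates from the suspect; start with P(H) = 0.227. P('match'|H) = 0.757, P('match'|¬H) = 0.176.
Update on result 1 ('match'): P(H) ← 0.757·0.2270 / (0.757·0.2270 + 0.176·0.7730) = 0.17184/0.30789 = 0.5581.
Update on result 2 ('match'): P(H) ← 0.757·0.5581 / (0.757·0.5581 + 0.176·0.4419) = 0.42250/0.50027 = 0.8445.

Posterior P(H) ≈ 0.8445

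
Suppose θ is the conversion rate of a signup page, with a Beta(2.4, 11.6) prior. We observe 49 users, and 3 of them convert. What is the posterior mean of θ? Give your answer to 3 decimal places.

Observing 3 successes and 46 failures updates Beta(2.4, 11.6) by adding the success and failure counts to the two shape parameters: α = 2.4+3 = 5.4, β = 11.6+46 = 57.6.
Posterior mean = α/(α+β) = 5.4/63 = 0.086.

Posterior mean ≈ 0.086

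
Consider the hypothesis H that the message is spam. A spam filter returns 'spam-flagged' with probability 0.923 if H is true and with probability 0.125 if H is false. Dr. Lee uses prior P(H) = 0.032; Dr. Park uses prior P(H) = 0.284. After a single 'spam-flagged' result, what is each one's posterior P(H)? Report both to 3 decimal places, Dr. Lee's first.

P('+'|H) = 0.923, P('+'|¬H) = 0.125.
Dr. Lee: numerator 0.923·0.032 = 0.029536; evidence = 0.029536+0.125·0.968 = 0.15054; posterior = 0.196.
Dr. Park: numerator 0.923·0.284 = 0.26213; evidence = 0.26213+0.125·0.716 = 0.35163; posterior = 0.745.

Dr. Lee: 0.196; Dr. Park: 0.745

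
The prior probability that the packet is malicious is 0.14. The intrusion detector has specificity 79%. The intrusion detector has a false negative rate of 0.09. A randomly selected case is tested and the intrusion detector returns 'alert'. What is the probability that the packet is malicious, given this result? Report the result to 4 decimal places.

Let H be the event that the packet is malicious. P(H) = 0.14, so P(¬H) = 0.86. With E the 'alert' result, P(E|H) = 0.91 and P(E|¬H) = 0.21.
P(E) = 0.91·0.14 + 0.21·0.86 = 0.12740 + 0.18060 = 0.30800.
By Bayes' theorem, P(H|E) = 0.12740 / 0.30800 = 0.4136.

P(H | E) ≈ 0.4136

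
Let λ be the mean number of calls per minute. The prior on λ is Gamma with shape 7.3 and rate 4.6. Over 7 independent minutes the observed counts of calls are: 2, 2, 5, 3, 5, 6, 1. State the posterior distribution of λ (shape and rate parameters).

The Poisson likelihood adds the total count to the shape and the number of exposure periods to the rate. Here ∑xᵢ = 24 and n = 7, so shape 7.3→31.3 and rate 4.6→11.6.

Posterior: Gamma(shape=31.3, rate=11.6)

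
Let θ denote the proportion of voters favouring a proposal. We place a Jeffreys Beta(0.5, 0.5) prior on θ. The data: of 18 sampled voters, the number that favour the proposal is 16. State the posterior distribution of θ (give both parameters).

Posterior: Beta(16.5, 2.5)

The binomial likelihood is conjugate to the Beta prior: with 16 successes and 2 failures, the posterior is Beta(0.5+16, 0.5+2) = Beta(16.5, 2.5).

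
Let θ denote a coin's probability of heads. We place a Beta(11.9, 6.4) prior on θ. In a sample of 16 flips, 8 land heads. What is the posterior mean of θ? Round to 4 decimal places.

The binomial likelihood is conjugate to the Beta prior: with 8 successes and 8 failures, the posterior is Beta(11.9+8, 6.4+8) = Beta(19.9, 14.4).
Posterior mean = α/(α+β) = 19.9/34.3 = 0.5802.

Posterior mean ≈ 0.5802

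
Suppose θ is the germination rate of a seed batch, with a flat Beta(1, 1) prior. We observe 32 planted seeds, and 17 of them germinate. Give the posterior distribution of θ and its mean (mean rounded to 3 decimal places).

Posterior: Beta(18, 16); mean ≈ 0.529

Observing 17 successes and 15 failures updates Beta(1, 1) by adding the success and failure counts to the two shape parameters: α = 1+17 = 18, β = 1+15 = 16.
Posterior mean = α/(α+β) = 18/34 = 0.529.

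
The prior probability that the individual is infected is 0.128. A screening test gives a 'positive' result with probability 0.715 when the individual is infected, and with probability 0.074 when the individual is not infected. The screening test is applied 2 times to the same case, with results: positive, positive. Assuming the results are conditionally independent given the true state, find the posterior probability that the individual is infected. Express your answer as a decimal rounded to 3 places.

With H the event that the individual is infected, the joint likelihood of the observed sequence is P(data|H) = 0.715·0.715 = 0.51122 and P(data|¬H) = 0.074·0.074 = 0.0054760.
Bayes: P(H|data) = 0.128·0.51122 / (0.128·0.51122 + 0.872·0.0054760) = 0.065437/0.070212 = 0.9320.

Posterior P(H) ≈ 0.932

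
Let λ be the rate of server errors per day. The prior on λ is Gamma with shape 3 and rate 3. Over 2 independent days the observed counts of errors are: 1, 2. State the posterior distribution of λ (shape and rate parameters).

Posterior: Gamma(shape=6, rate=5)

Total count ∑xᵢ = 3 over n = 2 days.
Gamma is conjugate to the Poisson likelihood: posterior is Gamma(shape = 3+3 = 6, rate = 3+2 = 5).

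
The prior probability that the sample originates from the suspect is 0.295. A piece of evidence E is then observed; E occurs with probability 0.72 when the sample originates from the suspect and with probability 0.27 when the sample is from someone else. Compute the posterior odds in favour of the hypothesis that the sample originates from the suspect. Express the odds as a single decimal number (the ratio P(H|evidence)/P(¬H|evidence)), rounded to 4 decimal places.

Prior odds = 0.295/(1−0.295) = 0.41844. In log-odds, ln(0.41844) = -0.87122.
Add log likelihood ratio: ln(2.6667) = 0.98083.
Posterior log-odds = 0.10961, so posterior odds = exp(0.10961) = 1.1158.

Posterior odds ≈ 1.1158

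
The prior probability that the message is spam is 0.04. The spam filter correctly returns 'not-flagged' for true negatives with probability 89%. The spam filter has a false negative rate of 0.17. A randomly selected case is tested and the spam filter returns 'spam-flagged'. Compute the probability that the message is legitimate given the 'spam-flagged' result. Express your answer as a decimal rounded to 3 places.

Let H be the event that the message is spam. P(H) = 0.04, so P(¬H) = 0.96. With E the 'spam-flagged' result, P(E|H) = 0.83 and P(E|¬H) = 0.11.
P(E) = 0.83·0.04 + 0.11·0.96 = 0.033200 + 0.10560 = 0.13880.
By Bayes' theorem, P(H|E) = 0.033200 / 0.13880 = 0.239. Hence P(¬H|E) = 1 − 0.239 = 0.761.

P(¬H | E) ≈ 0.761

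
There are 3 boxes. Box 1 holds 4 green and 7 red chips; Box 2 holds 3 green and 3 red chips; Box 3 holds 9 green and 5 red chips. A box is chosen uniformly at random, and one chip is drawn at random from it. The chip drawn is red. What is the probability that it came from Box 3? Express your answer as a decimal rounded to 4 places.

P(red|Box 1) = 0.6364; P(red|Box 2) = 0.5; P(red|Box 3) = 0.3571.
Prior × likelihood for each source: 0.333333·0.6364=0.2121, 0.333333·0.5=0.1667, 0.333333·0.3571=0.1190. Summing gives P(red) = 0.49784.
P(Box 3 | red) = 0.1190 / 0.49784 = 0.2391.

Posterior probability ≈ 0.2391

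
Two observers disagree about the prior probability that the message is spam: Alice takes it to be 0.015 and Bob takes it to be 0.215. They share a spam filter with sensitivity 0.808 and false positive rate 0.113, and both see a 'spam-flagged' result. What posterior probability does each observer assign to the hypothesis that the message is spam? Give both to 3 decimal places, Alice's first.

P('+'|H) = 0.808, P('+'|¬H) = 0.113.
Alice: numerator 0.808·0.015 = 0.012120; evidence = 0.012120+0.113·0.985 = 0.12343; posterior = 0.098.
Bob: numerator 0.808·0.215 = 0.17372; evidence = 0.17372+0.113·0.785 = 0.26243; posterior = 0.662.

Alice: 0.098; Bob: 0.662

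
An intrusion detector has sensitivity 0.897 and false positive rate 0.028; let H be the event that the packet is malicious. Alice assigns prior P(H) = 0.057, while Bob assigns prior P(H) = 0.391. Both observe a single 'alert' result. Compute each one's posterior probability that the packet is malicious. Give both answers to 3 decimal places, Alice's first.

Alice: 0.659; Bob: 0.954

P('+'|H) = 0.897, P('+'|¬H) = 0.028.
Alice: numerator 0.897·0.057 = 0.051129; evidence = 0.051129+0.028·0.943 = 0.077533; posterior = 0.659.
Bob: numerator 0.897·0.391 = 0.35073; evidence = 0.35073+0.028·0.609 = 0.36778; posterior = 0.954.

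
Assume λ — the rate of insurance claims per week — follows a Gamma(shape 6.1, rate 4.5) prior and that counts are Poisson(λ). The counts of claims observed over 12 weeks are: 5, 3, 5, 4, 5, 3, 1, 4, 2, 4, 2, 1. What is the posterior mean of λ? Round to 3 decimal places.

Posterior mean ≈ 2.733

Total count ∑xᵢ = 39 over n = 12 weeks.
Gamma is conjugate to the Poisson likelihood: posterior is Gamma(shape = 6.1+39 = 45.1, rate = 4.5+12 = 16.5).
Posterior mean = shape/rate = 45.1/16.5 = 2.733.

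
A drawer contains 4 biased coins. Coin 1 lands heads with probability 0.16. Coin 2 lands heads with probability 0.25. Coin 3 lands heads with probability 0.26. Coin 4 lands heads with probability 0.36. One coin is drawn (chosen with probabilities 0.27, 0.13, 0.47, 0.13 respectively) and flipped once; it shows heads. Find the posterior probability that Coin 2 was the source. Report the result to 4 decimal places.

P(heads|C1) = 0.16; P(heads|C2) = 0.25; P(heads|C3) = 0.26; P(heads|C4) = 0.36.
Prior × likelihood for each source: 0.27·0.16=0.04320, 0.13·0.25=0.03250, 0.47·0.26=0.1222, 0.13·0.36=0.04680. Summing gives P(heads) = 0.24470.
P(Coin 2 | heads) = 0.03250 / 0.24470 = 0.1328.

Posterior probability ≈ 0.1328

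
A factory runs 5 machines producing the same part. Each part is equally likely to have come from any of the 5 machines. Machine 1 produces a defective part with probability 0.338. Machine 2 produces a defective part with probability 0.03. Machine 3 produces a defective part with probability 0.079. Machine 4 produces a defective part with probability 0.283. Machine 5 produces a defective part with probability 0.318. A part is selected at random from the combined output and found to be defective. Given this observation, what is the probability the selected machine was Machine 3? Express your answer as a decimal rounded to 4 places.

P(defective|M1) = 0.338; P(defective|M2) = 0.03; P(defective|M3) = 0.079; P(defective|M4) = 0.283; P(defective|M5) = 0.318.
Prior × likelihood for each source: 0.2·0.338=0.06760, 0.2·0.03=0.006000, 0.2·0.079=0.01580, 0.2·0.283=0.05660, 0.2·0.318=0.06360. Summing gives P(defective) = 0.20960.
P(Machine 3 | defective) = 0.01580 / 0.20960 = 0.0754.

Posterior probability ≈ 0.0754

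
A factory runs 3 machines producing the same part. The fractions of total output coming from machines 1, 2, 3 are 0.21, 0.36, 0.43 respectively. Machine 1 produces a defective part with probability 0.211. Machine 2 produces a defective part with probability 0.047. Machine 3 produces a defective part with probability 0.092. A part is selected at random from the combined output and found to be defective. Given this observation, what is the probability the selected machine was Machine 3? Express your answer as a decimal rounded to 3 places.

Posterior probability ≈ 0.392

Tabulate prior·likelihood by source: [1] prior 0.21, lik 0.211, product 0.04431; [2] prior 0.36, lik 0.047, product 0.01692; [3] prior 0.43, lik 0.092, product 0.03956.
Normalizing constant = 0.10079; the posterior for Machine 3 is its product over the sum, 0.03956/0.10079 = 0.392.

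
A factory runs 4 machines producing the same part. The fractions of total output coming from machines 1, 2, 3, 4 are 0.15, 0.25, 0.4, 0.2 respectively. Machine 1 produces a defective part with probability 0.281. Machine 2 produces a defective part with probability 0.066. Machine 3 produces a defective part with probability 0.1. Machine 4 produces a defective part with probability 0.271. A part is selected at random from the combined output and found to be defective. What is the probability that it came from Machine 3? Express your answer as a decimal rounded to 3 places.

Tabulate prior·likelihood by source: [1] prior 0.15, lik 0.281, product 0.04215; [2] prior 0.25, lik 0.066, product 0.01650; [3] prior 0.4, lik 0.1, product 0.04000; [4] prior 0.2, lik 0.271, product 0.05420.
Normalizing constant = 0.15285; the posterior for Machine 3 is its product over the sum, 0.04000/0.15285 = 0.262.

Posterior probability ≈ 0.262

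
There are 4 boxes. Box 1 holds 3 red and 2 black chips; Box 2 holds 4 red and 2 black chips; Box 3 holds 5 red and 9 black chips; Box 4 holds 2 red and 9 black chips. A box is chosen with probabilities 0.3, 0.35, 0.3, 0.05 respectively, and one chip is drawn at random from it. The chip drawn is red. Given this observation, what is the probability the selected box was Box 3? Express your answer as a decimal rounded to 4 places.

Tabulate prior·likelihood by source: [1] prior 0.3, lik 0.6, product 0.1800; [2] prior 0.35, lik 0.6667, product 0.2333; [3] prior 0.3, lik 0.3571, product 0.1071; [4] prior 0.05, lik 0.1818, product 0.009091.
Normalizing constant = 0.52957; the posterior for Box 3 is its product over the sum, 0.1071/0.52957 = 0.2023.

Posterior probability ≈ 0.2023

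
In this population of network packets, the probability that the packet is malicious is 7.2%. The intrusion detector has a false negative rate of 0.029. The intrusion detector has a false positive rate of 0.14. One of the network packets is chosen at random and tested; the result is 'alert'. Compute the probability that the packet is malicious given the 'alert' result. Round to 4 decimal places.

P(H | E) ≈ 0.3499

Let H be the event that the packet is malicious. P(H) = 0.072, so P(¬H) = 0.928. With E the 'alert' result, P(E|H) = 0.971 and P(E|¬H) = 0.14.
P(E) = 0.971·0.072 + 0.14·0.928 = 0.069912 + 0.12992 = 0.19983.
By Bayes' theorem, P(H|E) = 0.069912 / 0.19983 = 0.3499.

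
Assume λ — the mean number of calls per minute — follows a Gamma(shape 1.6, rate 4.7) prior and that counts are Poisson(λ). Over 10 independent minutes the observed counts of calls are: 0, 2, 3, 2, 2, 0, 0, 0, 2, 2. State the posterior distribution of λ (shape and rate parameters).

Posterior: Gamma(shape=14.6, rate=14.7)

The Poisson likelihood adds the total count to the shape and the number of exposure periods to the rate. Here ∑xᵢ = 13 and n = 10, so shape 1.6→14.6 and rate 4.7→14.7.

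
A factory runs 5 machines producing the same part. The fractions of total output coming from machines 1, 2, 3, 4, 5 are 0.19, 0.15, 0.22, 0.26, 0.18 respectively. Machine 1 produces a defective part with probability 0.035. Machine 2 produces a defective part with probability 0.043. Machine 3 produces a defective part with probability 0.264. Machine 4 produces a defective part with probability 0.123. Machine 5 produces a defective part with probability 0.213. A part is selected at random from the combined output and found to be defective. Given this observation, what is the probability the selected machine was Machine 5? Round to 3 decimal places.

P(defective|M1) = 0.035; P(defective|M2) = 0.043; P(defective|M3) = 0.264; P(defective|M4) = 0.123; P(defective|M5) = 0.213.
Prior × likelihood for each source: 0.19·0.035=0.006650, 0.15·0.043=0.006450, 0.22·0.264=0.05808, 0.26·0.123=0.03198, 0.18·0.213=0.03834. Summing gives P(defective) = 0.14150.
P(Machine 5 | defective) = 0.03834 / 0.14150 = 0.271.

Posterior probability ≈ 0.271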